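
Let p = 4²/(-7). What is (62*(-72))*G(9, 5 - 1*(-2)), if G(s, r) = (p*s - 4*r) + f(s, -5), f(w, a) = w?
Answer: 1236528/7 ≈ 1.7665e+5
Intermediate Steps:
p = -16/7 (p = 16*(-⅐) = -16/7 ≈ -2.2857)
G(s, r) = -4*r - 9*s/7 (G(s, r) = (-16*s/7 - 4*r) + s = (-4*r - 16*s/7) + s = -4*r - 9*s/7)
(62*(-72))*G(9, 5 - 1*(-2)) = (62*(-72))*(-4*(5 - 1*(-2)) - 9/7*9) = -4464*(-4*(5 + 2) - 81/7) = -4464*(-4*7 - 81/7) = -4464*(-28 - 81/7) = -4464*(-277/7) = 1236528/7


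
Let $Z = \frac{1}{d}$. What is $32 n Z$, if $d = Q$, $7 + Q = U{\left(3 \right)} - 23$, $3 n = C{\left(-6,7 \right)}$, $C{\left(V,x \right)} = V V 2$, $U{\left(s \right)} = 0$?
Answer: $- \frac{128}{5} \approx -25.6$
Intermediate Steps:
$C{\left(V,x \right)} = 2 V^{2}$ ($C{\left(V,x \right)} = V^{2} \cdot 2 = 2 V^{2}$)
$n = 24$ ($n = \frac{2 \left(-6\right)^{2}}{3} = \frac{2 \cdot 36}{3} = \frac{1}{3} \cdot 72 = 24$)
$Q = -30$ ($Q = -7 + \left(0 - 23\right) = -7 - 23 = -30$)
$d = -30$
$Z = - \frac{1}{30}$ ($Z = \frac{1}{-30} = - \frac{1}{30} \approx -0.033333$)
$32 n Z = 32 \cdot 24 \left(- \frac{1}{30}\right) = 768 \left(- \frac{1}{30}\right) = - \frac{128}{5}$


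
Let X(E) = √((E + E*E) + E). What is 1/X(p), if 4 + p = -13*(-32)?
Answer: √4738/28428 ≈ 0.0024213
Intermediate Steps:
p = 412 (p = -4 - 13*(-32) = -4 + 416 = 412)
X(E) = √(E² + 2*E) (X(E) = √((E + E²) + E) = √(E² + 2*E))
1/X(p) = 1/(√(412*(2 + 412))) = 1/(√(412*414)) = 1/(√170568) = 1/(6*√4738) = √4738/28428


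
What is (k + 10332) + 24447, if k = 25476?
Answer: 60255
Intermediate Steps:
(k + 10332) + 24447 = (25476 + 10332) + 24447 = 35808 + 24447 = 60255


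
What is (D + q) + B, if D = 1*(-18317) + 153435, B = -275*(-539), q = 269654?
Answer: 552997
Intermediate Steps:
B = 148225
D = 135118 (D = -18317 + 153435 = 135118)
(D + q) + B = (135118 + 269654) + 148225 = 404772 + 148225 = 552997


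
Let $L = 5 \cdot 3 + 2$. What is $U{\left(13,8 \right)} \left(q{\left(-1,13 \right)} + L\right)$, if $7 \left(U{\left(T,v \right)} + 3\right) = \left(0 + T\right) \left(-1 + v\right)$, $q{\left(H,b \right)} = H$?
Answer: $160$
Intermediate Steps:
$U{\left(T,v \right)} = -3 + \frac{T \left(-1 + v\right)}{7}$ ($U{\left(T,v \right)} = -3 + \frac{\left(0 + T\right) \left(-1 + v\right)}{7} = -3 + \frac{T \left(-1 + v\right)}{7}$)
$L = 17$ ($L = 15 + 2 = 17$)
$U{\left(13,8 \right)} \left(q{\left(-1,13 \right)} + L\right) = \left(-3 - \frac{13}{7} + \frac{1}{7} \cdot 13 \cdot 8\right) \left(-1 + 17\right) = \left(-3 - \frac{13}{7} + \frac{104}{7}\right) 16 = 10 \cdot 16 = 160$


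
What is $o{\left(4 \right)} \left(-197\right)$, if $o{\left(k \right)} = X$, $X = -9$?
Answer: $1773$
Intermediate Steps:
$o{\left(k \right)} = -9$
$o{\left(4 \right)} \left(-197\right) = \left(-9\right) \left(-197\right) = 1773$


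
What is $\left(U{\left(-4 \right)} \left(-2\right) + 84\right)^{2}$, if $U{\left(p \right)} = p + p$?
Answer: $10000$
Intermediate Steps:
$U{\left(p \right)} = 2 p$
$\left(U{\left(-4 \right)} \left(-2\right) + 84\right)^{2} = \left(2 \left(-4\right) \left(-2\right) + 84\right)^{2} = \left(\left(-8\right) \left(-2\right) + 84\right)^{2} = \left(16 + 84\right)^{2} = 100^{2} = 10000$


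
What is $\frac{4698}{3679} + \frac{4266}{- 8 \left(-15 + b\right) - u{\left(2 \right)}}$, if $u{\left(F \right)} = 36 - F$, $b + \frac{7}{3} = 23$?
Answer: $- \frac{22982859}{437801} \approx -52.496$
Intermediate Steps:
$b = \frac{62}{3}$ ($b = - \frac{7}{3} + 23 = \frac{62}{3} \approx 20.667$)
$\frac{4698}{3679} + \frac{4266}{- 8 \left(-15 + b\right) - u{\left(2 \right)}} = \frac{4698}{3679} + \frac{4266}{- 8 \left(-15 + \frac{62}{3}\right) - \left(36 - 2\right)} = 4698 \cdot \frac{1}{3679} + \frac{4266}{\left(-8\right) \frac{17}{3} - \left(36 - 2\right)} = \frac{4698}{3679} + \frac{4266}{- \frac{136}{3} - 34} = \frac{4698}{3679} + \frac{4266}{- \frac{238}{3}} = \frac{4698}{3679} + 4266 \left(- \frac{3}{238}\right) = \frac{4698}{3679} - \frac{6399}{119} = - \frac{22982859}{437801}$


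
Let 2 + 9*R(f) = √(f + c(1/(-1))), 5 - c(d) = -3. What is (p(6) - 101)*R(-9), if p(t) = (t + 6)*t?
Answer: 58/9 - 29*I/9 ≈ 6.4444 - 3.2222*I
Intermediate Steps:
c(d) = 8 (c(d) = 5 - 1*(-3) = 5 + 3 = 8)
p(t) = t*(6 + t) (p(t) = (6 + t)*t = t*(6 + t))
R(f) = -2/9 + √(8 + f)/9 (R(f) = -2/9 + √(f + 8)/9 = -2/9 + √(8 + f)/9)
(p(6) - 101)*R(-9) = (6*(6 + 6) - 101)*(-2/9 + √(8 - 9)/9) = (6*12 - 101)*(-2/9 + √(-1)/9) = (72 - 101)*(-2/9 + I/9) = -29*(-2/9 + I/9) = 58/9 - 29*I/9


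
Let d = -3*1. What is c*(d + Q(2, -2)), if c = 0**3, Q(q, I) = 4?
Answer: 0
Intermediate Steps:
c = 0
d = -3
c*(d + Q(2, -2)) = 0*(-3 + 4) = 0*1 = 0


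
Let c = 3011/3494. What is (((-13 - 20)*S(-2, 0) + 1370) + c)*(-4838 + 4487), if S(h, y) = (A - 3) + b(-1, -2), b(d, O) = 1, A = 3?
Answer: -1640745639/3494 ≈ -4.6959e+5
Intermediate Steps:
S(h, y) = 1 (S(h, y) = (3 - 3) + 1 = 0 + 1 = 1)
c = 3011/3494 (c = 3011*(1/3494) = 3011/3494 ≈ 0.86176)
(((-13 - 20)*S(-2, 0) + 1370) + c)*(-4838 + 4487) = (((-13 - 20)*1 + 1370) + 3011/3494)*(-4838 + 4487) = ((-33*1 + 1370) + 3011/3494)*(-351) = ((-33 + 1370) + 3011/3494)*(-351) = (1337 + 3011/3494)*(-351) = (4674489/3494)*(-351) = -1640745639/3494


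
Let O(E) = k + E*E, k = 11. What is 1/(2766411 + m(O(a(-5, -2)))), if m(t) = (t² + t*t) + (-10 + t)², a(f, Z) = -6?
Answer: 1/2772198 ≈ 3.6072e-7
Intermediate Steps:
O(E) = 11 + E² (O(E) = 11 + E*E = 11 + E²)
m(t) = (-10 + t)² + 2*t² (m(t) = (t² + t²) + (-10 + t)² = 2*t² + (-10 + t)² = (-10 + t)² + 2*t²)
1/(2766411 + m(O(a(-5, -2)))) = 1/(2766411 + ((-10 + (11 + (-6)²))² + 2*(11 + (-6)²)²)) = 1/(2766411 + ((-10 + (11 + 36))² + 2*(11 + 36)²)) = 1/(2766411 + ((-10 + 47)² + 2*47²)) = 1/(2766411 + (37² + 2*2209)) = 1/(2766411 + (1369 + 4418)) = 1/(2766411 + 5787) = 1/2772198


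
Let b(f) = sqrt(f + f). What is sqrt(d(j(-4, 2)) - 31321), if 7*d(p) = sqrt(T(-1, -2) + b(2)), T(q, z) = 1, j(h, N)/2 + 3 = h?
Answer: sqrt(-1534729 + 7*sqrt(3))/7 ≈ 176.98*I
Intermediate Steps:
j(h, N) = -6 + 2*h
b(f) = sqrt(2)*sqrt(f) (b(f) = sqrt(2*f) = sqrt(2)*sqrt(f))
d(p) = sqrt(3)/7 (d(p) = sqrt(1 + sqrt(2)*sqrt(2))/7 = sqrt(1 + 2)/7 = sqrt(3)/7)
sqrt(d(j(-4, 2)) - 31321) = sqrt(sqrt(3)/7 - 31321) = sqrt(-31321 + sqrt(3)/7)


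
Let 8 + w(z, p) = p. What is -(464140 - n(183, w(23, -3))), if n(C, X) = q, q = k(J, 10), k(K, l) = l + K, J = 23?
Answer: -464107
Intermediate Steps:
w(z, p) = -8 + p
k(K, l) = K + l
q = 33 (q = 23 + 10 = 33)
n(C, X) = 33
-(464140 - n(183, w(23, -3))) = -(464140 - 1*33) = -(464140 - 33) = -1*464107 = -464107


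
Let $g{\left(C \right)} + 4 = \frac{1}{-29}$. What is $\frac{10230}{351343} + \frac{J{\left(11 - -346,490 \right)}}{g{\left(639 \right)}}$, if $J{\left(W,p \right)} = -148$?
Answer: $\frac{1509161066}{41107131} \approx 36.713$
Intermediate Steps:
$g{\left(C \right)} = - \frac{117}{29}$ ($g{\left(C \right)} = -4 + \frac{1}{-29} = -4 - \frac{1}{29} = - \frac{117}{29}$)
$\frac{10230}{351343} + \frac{J{\left(11 - -346,490 \right)}}{g{\left(639 \right)}} = \frac{10230}{351343} - \frac{148}{- \frac{117}{29}} = 10230 \cdot \frac{1}{351343} - - \frac{4292}{117} = \frac{10230}{351343} + \frac{4292}{117} = \frac{1509161066}{41107131}$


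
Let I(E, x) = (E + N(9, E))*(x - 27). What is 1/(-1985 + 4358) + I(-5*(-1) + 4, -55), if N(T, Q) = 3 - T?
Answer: -583757/2373 ≈ -246.00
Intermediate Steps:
I(E, x) = (-27 + x)*(-6 + E) (I(E, x) = (E + (3 - 1*9))*(x - 27) = (E + (3 - 9))*(-27 + x) = (E - 6)*(-27 + x) = (-6 + E)*(-27 + x) = (-27 + x)*(-6 + E))
1/(-1985 + 4358) + I(-5*(-1) + 4, -55) = 1/(-1985 + 4358) + (162 - 27*(-5*(-1) + 4) - 6*(-55) + (-5*(-1) + 4)*(-55)) = 1/2373 + (162 - 27*(5 + 4) + 330 + (5 + 4)*(-55)) = 1/2373 + (162 - 27*9 + 330 + 9*(-55)) = 1/2373 + (162 - 243 + 330 - 495) = 1/2373 - 246 = -583757/2373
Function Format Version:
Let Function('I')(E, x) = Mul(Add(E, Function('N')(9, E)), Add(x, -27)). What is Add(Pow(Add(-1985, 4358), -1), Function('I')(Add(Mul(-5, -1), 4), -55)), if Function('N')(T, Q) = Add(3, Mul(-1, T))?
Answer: Rational(-583757, 2373) ≈ -246.00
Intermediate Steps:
Function('I')(E, x) = Mul(Add(-27, x), Add(-6, E)) (Function('I')(E, x) = Mul(Add(E, Add(3, Mul(-1, 9))), Add(x, -27)) = Mul(Add(E, Add(3, -9)), Add(-27, x)) = Mul(Add(E, -6), Add(-27, x)) = Mul(Add(-6, E), Add(-27, x)) = Mul(Add(-27, x), Add(-6, E)))
Add(Pow(Add(-1985, 4358), -1), Function('I')(Add(Mul(-5, -1), 4), -55)) = Add(Pow(Add(-1985, 4358), -1), Add(162, Mul(-27, Add(Mul(-5, -1), 4)), Mul(-6, -55), Mul(Add(Mul(-5, -1), 4), -55))) = Add(Pow(2373, -1), Add(162, Mul(-27, Add(5, 4)), 330, Mul(Add(5, 4), -55))) = Add(Rational(1, 2373), Add(162, Mul(-27, 9), 330, Mul(9, -55))) = Add(Rational(1, 2373), Add(162, -243, 330, -495)) = Add(Rational(1, 2373), -246) = Rational(-583757, 2373)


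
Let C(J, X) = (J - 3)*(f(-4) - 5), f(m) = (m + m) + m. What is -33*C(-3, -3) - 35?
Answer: -3401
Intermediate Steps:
f(m) = 3*m (f(m) = 2*m + m = 3*m)
C(J, X) = 51 - 17*J (C(J, X) = (J - 3)*(3*(-4) - 5) = (-3 + J)*(-12 - 5) = (-3 + J)*(-17) = 51 - 17*J)
-33*C(-3, -3) - 35 = -33*(51 - 17*(-3)) - 35 = -33*(51 + 51) - 35 = -33*102 - 35 = -3366 - 35 = -3401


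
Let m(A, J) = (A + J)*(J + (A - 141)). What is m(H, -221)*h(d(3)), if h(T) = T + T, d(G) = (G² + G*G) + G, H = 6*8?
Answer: 2281524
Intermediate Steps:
H = 48
m(A, J) = (A + J)*(-141 + A + J) (m(A, J) = (A + J)*(J + (-141 + A)) = (A + J)*(-141 + A + J))
d(G) = G + 2*G² (d(G) = (G² + G²) + G = 2*G² + G = G + 2*G²)
h(T) = 2*T
m(H, -221)*h(d(3)) = (48² + (-221)² - 141*48 - 141*(-221) + 2*48*(-221))*(2*(3*(1 + 2*3))) = (2304 + 48841 - 6768 + 31161 - 21216)*(2*(3*(1 + 6))) = 54322*(2*(3*7)) = 54322*(2*21) = 54322*42 = 2281524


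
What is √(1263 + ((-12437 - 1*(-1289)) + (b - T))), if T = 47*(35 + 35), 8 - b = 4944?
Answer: I*√18111 ≈ 134.58*I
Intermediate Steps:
b = -4936 (b = 8 - 1*4944 = 8 - 4944 = -4936)
T = 3290 (T = 47*70 = 3290)
√(1263 + ((-12437 - 1*(-1289)) + (b - T))) = √(1263 + ((-12437 - 1*(-1289)) + (-4936 - 1*3290))) = √(1263 + ((-12437 + 1289) + (-4936 - 3290))) = √(1263 + (-11148 - 8226)) = √(1263 - 19374) = √(-18111) = I*√18111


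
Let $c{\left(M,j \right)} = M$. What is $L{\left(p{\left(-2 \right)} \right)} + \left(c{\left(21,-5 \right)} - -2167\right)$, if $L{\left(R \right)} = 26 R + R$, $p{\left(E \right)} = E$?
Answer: $2134$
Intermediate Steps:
$L{\left(R \right)} = 27 R$
$L{\left(p{\left(-2 \right)} \right)} + \left(c{\left(21,-5 \right)} - -2167\right) = 27 \left(-2\right) + \left(21 - -2167\right) = -54 + \left(21 + 2167\right) = -54 + 2188 = 2134$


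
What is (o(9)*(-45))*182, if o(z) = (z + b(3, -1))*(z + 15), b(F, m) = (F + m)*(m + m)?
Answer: -982800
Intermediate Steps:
b(F, m) = 2*m*(F + m) (b(F, m) = (F + m)*(2*m) = 2*m*(F + m))
o(z) = (-4 + z)*(15 + z) (o(z) = (z + 2*(-1)*(3 - 1))*(z + 15) = (z + 2*(-1)*2)*(15 + z) = (z - 4)*(15 + z) = (-4 + z)*(15 + z))
(o(9)*(-45))*182 = ((-60 + 9**2 + 11*9)*(-45))*182 = ((-60 + 81 + 99)*(-45))*182 = (120*(-45))*182 = -5400*182 = -982800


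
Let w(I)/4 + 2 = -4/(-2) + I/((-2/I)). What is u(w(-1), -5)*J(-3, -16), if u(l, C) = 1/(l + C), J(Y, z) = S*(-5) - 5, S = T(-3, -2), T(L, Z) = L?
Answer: -10/7 ≈ -1.4286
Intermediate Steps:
S = -3
J(Y, z) = 10 (J(Y, z) = -3*(-5) - 5 = 15 - 5 = 10)
w(I) = -2*I² (w(I) = -8 + 4*(-4/(-2) + I/((-2/I))) = -8 + 4*(-4*(-½) + I*(-I/2)) = -8 + 4*(2 - I²/2) = -8 + (8 - 2*I²) = -2*I²)
u(l, C) = 1/(C + l)
u(w(-1), -5)*J(-3, -16) = 10/(-5 - 2*(-1)²) = 10/(-5 - 2*1) = 10/(-5 - 2) = 10/(-7) = -⅐*10 = -10/7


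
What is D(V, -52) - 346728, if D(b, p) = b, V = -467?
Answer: -347195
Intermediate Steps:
D(V, -52) - 346728 = -467 - 346728 = -347195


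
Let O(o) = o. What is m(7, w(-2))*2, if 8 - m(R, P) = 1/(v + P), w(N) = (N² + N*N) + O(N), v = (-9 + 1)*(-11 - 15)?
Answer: 1711/107 ≈ 15.991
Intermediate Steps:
v = 208 (v = -8*(-26) = 208)
w(N) = N + 2*N² (w(N) = (N² + N*N) + N = (N² + N²) + N = 2*N² + N = N + 2*N²)
m(R, P) = 8 - 1/(208 + P)
m(7, w(-2))*2 = ((1663 + 8*(-2*(1 + 2*(-2))))/(208 - 2*(1 + 2*(-2))))*2 = ((1663 + 8*(-2*(1 - 4)))/(208 - 2*(1 - 4)))*2 = ((1663 + 8*(-2*(-3)))/(208 - 2*(-3)))*2 = ((1663 + 8*6)/(208 + 6))*2 = ((1663 + 48)/214)*2 = ((1/214)*1711)*2 = (1711/214)*2 = 1711/107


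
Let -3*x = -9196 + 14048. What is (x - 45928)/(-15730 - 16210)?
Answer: 35659/23955 ≈ 1.4886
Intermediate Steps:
x = -4852/3 (x = -(-9196 + 14048)/3 = -1/3*4852 = -4852/3 ≈ -1617.3)
(x - 45928)/(-15730 - 16210) = (-4852/3 - 45928)/(-15730 - 16210) = -142636/3/(-31940) = -142636/3*(-1/31940) = 35659/23955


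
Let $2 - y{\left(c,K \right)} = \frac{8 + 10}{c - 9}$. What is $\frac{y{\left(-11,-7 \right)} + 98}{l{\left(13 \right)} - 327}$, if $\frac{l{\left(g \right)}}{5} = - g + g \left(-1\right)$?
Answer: $- \frac{1009}{4570} \approx -0.22079$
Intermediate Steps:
$l{\left(g \right)} = - 10 g$ ($l{\left(g \right)} = 5 \left(- g + g \left(-1\right)\right) = 5 \left(- g - g\right) = 5 \left(- 2 g\right) = - 10 g$)
$y{\left(c,K \right)} = 2 - \frac{18}{-9 + c}$ ($y{\left(c,K \right)} = 2 - \frac{8 + 10}{c - 9} = 2 - \frac{18}{-9 + c}$)
$\frac{y{\left(-11,-7 \right)} + 98}{l{\left(13 \right)} - 327} = \frac{\frac{2 \left(-18 - 11\right)}{-9 - 11} + 98}{\left(-10\right) 13 - 327} = \frac{2 \frac{1}{-20} \left(-29\right) + 98}{-130 - 327} = \frac{2 \left(- \frac{1}{20}\right) \left(-29\right) + 98}{-457} = \left(\frac{29}{10} + 98\right) \left(- \frac{1}{457}\right) = \frac{1009}{10} \left(- \frac{1}{457}\right) = - \frac{1009}{4570}$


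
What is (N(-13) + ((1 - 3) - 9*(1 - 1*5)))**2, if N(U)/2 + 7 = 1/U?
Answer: 66564/169 ≈ 393.87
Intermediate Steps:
N(U) = -14 + 2/U
(N(-13) + ((1 - 3) - 9*(1 - 1*5)))**2 = ((-14 + 2/(-13)) + ((1 - 3) - 9*(1 - 1*5)))**2 = ((-14 + 2*(-1/13)) + (-2 - 9*(1 - 5)))**2 = ((-14 - 2/13) + (-2 - 9*(-4)))**2 = (-184/13 + (-2 + 36))**2 = (-184/13 + 34)**2 = (258/13)**2 = 66564/169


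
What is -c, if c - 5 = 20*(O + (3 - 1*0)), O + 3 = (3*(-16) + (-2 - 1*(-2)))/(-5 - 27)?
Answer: -35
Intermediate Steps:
O = -3/2 (O = -3 + (3*(-16) + (-2 - 1*(-2)))/(-5 - 27) = -3 + (-48 + (-2 + 2))/(-32) = -3 + (-48 + 0)*(-1/32) = -3 - 48*(-1/32) = -3 + 3/2 = -3/2 ≈ -1.5000)
c = 35 (c = 5 + 20*(-3/2 + (3 - 1*0)) = 5 + 20*(-3/2 + (3 + 0)) = 5 + 20*(-3/2 + 3) = 5 + 20*(3/2) = 5 + 30 = 35)
-c = -1*35 = -35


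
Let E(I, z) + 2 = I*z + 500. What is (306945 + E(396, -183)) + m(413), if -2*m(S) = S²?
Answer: 299381/2 ≈ 1.4969e+5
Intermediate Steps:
m(S) = -S²/2
E(I, z) = 498 + I*z (E(I, z) = -2 + (I*z + 500) = -2 + (500 + I*z) = 498 + I*z)
(306945 + E(396, -183)) + m(413) = (306945 + (498 + 396*(-183))) - ½*413² = (306945 + (498 - 72468)) - ½*170569 = (306945 - 71970) - 170569/2 = 234975 - 170569/2 = 299381/2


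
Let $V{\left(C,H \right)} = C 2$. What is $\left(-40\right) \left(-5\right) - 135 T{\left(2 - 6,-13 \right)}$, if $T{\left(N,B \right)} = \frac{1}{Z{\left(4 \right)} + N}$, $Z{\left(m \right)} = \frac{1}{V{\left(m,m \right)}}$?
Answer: $\frac{7280}{31} \approx 234.84$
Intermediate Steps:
$V{\left(C,H \right)} = 2 C$
$Z{\left(m \right)} = \frac{1}{2 m}$
$T{\left(N,B \right)} = \frac{1}{\frac{1}{8} + N}$ ($T{\left(N,B \right)} = \frac{1}{\frac{1}{2 \cdot 4} + N} = \frac{1}{\frac{1}{2} \cdot \frac{1}{4} + N} = \frac{1}{\frac{1}{8} + N}$)
$\left(-40\right) \left(-5\right) - 135 T{\left(2 - 6,-13 \right)} = \left(-40\right) \left(-5\right) - 135 \frac{8}{1 + 8 \left(2 - 6\right)} = 200 - 135 \frac{8}{1 + 8 \left(2 - 6\right)} = 200 - 135 \frac{8}{1 + 8 \left(-4\right)} = 200 - 135 \frac{8}{1 - 32} = 200 - 135 \frac{8}{-31} = 200 - 135 \cdot 8 \left(- \frac{1}{31}\right) = 200 - - \frac{1080}{31} = 200 + \frac{1080}{31} = \frac{7280}{31}$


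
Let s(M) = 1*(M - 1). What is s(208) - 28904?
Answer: -28697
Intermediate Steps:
s(M) = -1 + M (s(M) = 1*(-1 + M) = -1 + M)
s(208) - 28904 = (-1 + 208) - 28904 = 207 - 28904 = -28697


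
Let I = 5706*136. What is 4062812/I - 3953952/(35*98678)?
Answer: 1370440709191/335018717460 ≈ 4.0906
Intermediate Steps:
I = 776016
4062812/I - 3953952/(35*98678) = 4062812/776016 - 3953952/(35*98678) = 4062812*(1/776016) - 3953952/3453730 = 1015703/194004 - 3953952*1/3453730 = 1015703/194004 - 1976976/1726865 = 1370440709191/335018717460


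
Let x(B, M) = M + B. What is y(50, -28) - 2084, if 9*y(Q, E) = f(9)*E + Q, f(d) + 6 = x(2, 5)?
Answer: -18734/9 ≈ -2081.6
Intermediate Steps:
x(B, M) = B + M
f(d) = 1 (f(d) = -6 + (2 + 5) = -6 + 7 = 1)
y(Q, E) = E/9 + Q/9 (y(Q, E) = (1*E + Q)/9 = (E + Q)/9 = E/9 + Q/9)
y(50, -28) - 2084 = ((1/9)*(-28) + (1/9)*50) - 2084 = (-28/9 + 50/9) - 2084 = 22/9 - 2084 = -18734/9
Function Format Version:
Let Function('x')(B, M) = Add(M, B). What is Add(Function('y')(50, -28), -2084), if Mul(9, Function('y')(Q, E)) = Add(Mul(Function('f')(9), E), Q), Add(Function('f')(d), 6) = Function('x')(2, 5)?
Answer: Rational(-18734, 9) ≈ -2081.6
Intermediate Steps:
Function('x')(B, M) = Add(B, M)
Function('f')(d) = 1 (Function('f')(d) = Add(-6, Add(2, 5)) = Add(-6, 7) = 1)
Function('y')(Q, E) = Add(Mul(Rational(1, 9), E), Mul(Rational(1, 9), Q)) (Function('y')(Q, E) = Mul(Rational(1, 9), Add(Mul(1, E), Q)) = Mul(Rational(1, 9), Add(E, Q)) = Add(Mul(Rational(1, 9), E), Mul(Rational(1, 9), Q)))
Add(Function('y')(50, -28), -2084) = Add(Add(Mul(Rational(1, 9), -28), Mul(Rational(1, 9), 50)), -2084) = Add(Add(Rational(-28, 9), Rational(50, 9)), -2084) = Add(Rational(22, 9), -2084) = Rational(-18734, 9)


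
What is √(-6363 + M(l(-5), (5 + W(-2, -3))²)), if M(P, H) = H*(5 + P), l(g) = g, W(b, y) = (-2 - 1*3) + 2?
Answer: 3*I*√707 ≈ 79.768*I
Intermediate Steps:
W(b, y) = -3 (W(b, y) = (-2 - 3) + 2 = -5 + 2 = -3)
√(-6363 + M(l(-5), (5 + W(-2, -3))²)) = √(-6363 + (5 - 3)²*(5 - 5)) = √(-6363 + 2²*0) = √(-6363 + 4*0) = √(-6363 + 0) = √(-6363) = 3*I*√707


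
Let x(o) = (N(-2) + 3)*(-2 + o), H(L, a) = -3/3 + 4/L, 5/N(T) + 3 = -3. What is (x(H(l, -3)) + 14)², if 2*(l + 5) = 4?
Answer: 6889/324 ≈ 21.262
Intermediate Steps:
l = -3 (l = -5 + (½)*4 = -5 + 2 = -3)
N(T) = -⅚ (N(T) = 5/(-3 - 3) = 5/(-6) = 5*(-⅙) = -⅚)
H(L, a) = -1 + 4/L (H(L, a) = -3*⅓ + 4/L = -1 + 4/L)
x(o) = -13/3 + 13*o/6 (x(o) = (-⅚ + 3)*(-2 + o) = 13*(-2 + o)/6 = -13/3 + 13*o/6)
(x(H(l, -3)) + 14)² = ((-13/3 + 13*((4 - 1*(-3))/(-3))/6) + 14)² = ((-13/3 + 13*(-(4 + 3)/3)/6) + 14)² = ((-13/3 + 13*(-⅓*7)/6) + 14)² = ((-13/3 + (13/6)*(-7/3)) + 14)² = ((-13/3 - 91/18) + 14)² = (-169/18 + 14)² = (83/18)² = 6889/324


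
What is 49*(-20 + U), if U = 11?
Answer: -441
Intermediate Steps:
49*(-20 + U) = 49*(-20 + 11) = 49*(-9) = -441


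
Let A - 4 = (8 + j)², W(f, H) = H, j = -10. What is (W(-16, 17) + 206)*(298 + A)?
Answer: 68238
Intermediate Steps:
A = 8 (A = 4 + (8 - 10)² = 4 + (-2)² = 4 + 4 = 8)
(W(-16, 17) + 206)*(298 + A) = (17 + 206)*(298 + 8) = 223*306 = 68238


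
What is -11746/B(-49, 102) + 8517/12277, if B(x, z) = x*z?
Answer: 13340972/4382889 ≈ 3.0439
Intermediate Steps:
-11746/B(-49, 102) + 8517/12277 = -11746/((-49*102)) + 8517/12277 = -11746/(-4998) + 8517*(1/12277) = -11746*(-1/4998) + 8517/12277 = 839/357 + 8517/12277 = 13340972/4382889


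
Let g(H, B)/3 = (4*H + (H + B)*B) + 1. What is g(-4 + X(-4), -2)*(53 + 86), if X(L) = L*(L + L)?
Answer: 25437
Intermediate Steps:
X(L) = 2*L² (X(L) = L*(2*L) = 2*L²)
g(H, B) = 3 + 12*H + 3*B*(B + H) (g(H, B) = 3*((4*H + (H + B)*B) + 1) = 3*((4*H + (B + H)*B) + 1) = 3*((4*H + B*(B + H)) + 1) = 3*(1 + 4*H + B*(B + H)) = 3 + 12*H + 3*B*(B + H))
g(-4 + X(-4), -2)*(53 + 86) = (3 + 3*(-2)² + 12*(-4 + 2*(-4)²) + 3*(-2)*(-4 + 2*(-4)²))*(53 + 86) = (3 + 3*4 + 12*(-4 + 2*16) + 3*(-2)*(-4 + 2*16))*139 = (3 + 12 + 12*(-4 + 32) + 3*(-2)*(-4 + 32))*139 = (3 + 12 + 12*28 + 3*(-2)*28)*139 = (3 + 12 + 336 - 168)*139 = 183*139 = 25437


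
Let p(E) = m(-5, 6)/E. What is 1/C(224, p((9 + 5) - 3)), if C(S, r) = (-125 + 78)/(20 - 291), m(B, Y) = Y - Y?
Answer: 271/47 ≈ 5.7660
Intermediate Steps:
m(B, Y) = 0
p(E) = 0 (p(E) = 0/E = 0)
C(S, r) = 47/271 (C(S, r) = -47/(-271) = -47*(-1/271) = 47/271)
1/C(224, p((9 + 5) - 3)) = 1/(47/271) = 271/47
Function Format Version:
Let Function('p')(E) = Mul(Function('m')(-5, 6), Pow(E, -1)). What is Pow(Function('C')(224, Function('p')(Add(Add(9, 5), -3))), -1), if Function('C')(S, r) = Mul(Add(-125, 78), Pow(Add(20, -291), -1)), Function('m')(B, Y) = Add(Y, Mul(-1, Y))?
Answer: Rational(271, 47) ≈ 5.7660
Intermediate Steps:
Function('m')(B, Y) = 0
Function('p')(E) = 0 (Function('p')(E) = Mul(0, Pow(E, -1)) = 0)
Function('C')(S, r) = Rational(47, 271) (Function('C')(S, r) = Mul(-47, Pow(-271, -1)) = Mul(-47, Rational(-1, 271)) = Rational(47, 271))
Pow(Function('C')(224, Function('p')(Add(Add(9, 5), -3))), -1) = Pow(Rational(47, 271), -1) = Rational(271, 47)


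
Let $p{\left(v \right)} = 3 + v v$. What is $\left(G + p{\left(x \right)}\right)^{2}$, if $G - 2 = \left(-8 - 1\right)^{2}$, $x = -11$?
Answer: $42849$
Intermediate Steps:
$p{\left(v \right)} = 3 + v^{2}$
$G = 83$ ($G = 2 + \left(-8 - 1\right)^{2} = 2 + \left(-9\right)^{2} = 2 + 81 = 83$)
$\left(G + p{\left(x \right)}\right)^{2} = \left(83 + \left(3 + \left(-11\right)^{2}\right)\right)^{2} = \left(83 + \left(3 + 121\right)\right)^{2} = \left(83 + 124\right)^{2} = 207^{2} = 42849$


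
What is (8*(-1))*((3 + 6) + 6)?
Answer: -120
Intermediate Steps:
(8*(-1))*((3 + 6) + 6) = -8*(9 + 6) = -8*15 = -120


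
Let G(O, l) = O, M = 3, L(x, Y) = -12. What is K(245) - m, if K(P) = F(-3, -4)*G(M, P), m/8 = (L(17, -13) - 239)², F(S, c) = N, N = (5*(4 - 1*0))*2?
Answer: -503888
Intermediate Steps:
N = 40 (N = (5*(4 + 0))*2 = (5*4)*2 = 20*2 = 40)
F(S, c) = 40
m = 504008 (m = 8*(-12 - 239)² = 8*(-251)² = 8*63001 = 504008)
K(P) = 120 (K(P) = 40*3 = 120)
K(245) - m = 120 - 1*504008 = 120 - 504008 = -503888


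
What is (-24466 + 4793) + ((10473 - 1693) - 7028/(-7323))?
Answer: -79762411/7323 ≈ -10892.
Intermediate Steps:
(-24466 + 4793) + ((10473 - 1693) - 7028/(-7323)) = -19673 + (8780 - 7028*(-1/7323)) = -19673 + (8780 + 7028/7323) = -19673 + 64302968/7323 = -79762411/7323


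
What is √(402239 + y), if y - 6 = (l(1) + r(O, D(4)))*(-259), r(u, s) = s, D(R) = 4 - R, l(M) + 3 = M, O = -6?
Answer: √402763 ≈ 634.64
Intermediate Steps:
l(M) = -3 + M
y = 524 (y = 6 + ((-3 + 1) + (4 - 1*4))*(-259) = 6 + (-2 + (4 - 4))*(-259) = 6 + (-2 + 0)*(-259) = 6 - 2*(-259) = 6 + 518 = 524)
√(402239 + y) = √(402239 + 524) = √402763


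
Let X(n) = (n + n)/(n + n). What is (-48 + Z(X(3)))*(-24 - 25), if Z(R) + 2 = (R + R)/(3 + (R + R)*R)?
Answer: 12152/5 ≈ 2430.4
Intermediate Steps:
X(n) = 1 (X(n) = (2*n)/((2*n)) = (2*n)*(1/(2*n)) = 1)
Z(R) = -2 + 2*R/(3 + 2*R**2) (Z(R) = -2 + (R + R)/(3 + (R + R)*R) = -2 + (2*R)/(3 + (2*R)*R) = -2 + (2*R)/(3 + 2*R**2) = -2 + 2*R/(3 + 2*R**2))
(-48 + Z(X(3)))*(-24 - 25) = (-48 + 2*(-3 + 1 - 2*1**2)/(3 + 2*1**2))*(-24 - 25) = (-48 + 2*(-3 + 1 - 2*1)/(3 + 2*1))*(-49) = (-48 + 2*(-3 + 1 - 2)/(3 + 2))*(-49) = (-48 + 2*(-4)/5)*(-49) = (-48 + 2*(1/5)*(-4))*(-49) = (-48 - 8/5)*(-49) = -248/5*(-49) = 12152/5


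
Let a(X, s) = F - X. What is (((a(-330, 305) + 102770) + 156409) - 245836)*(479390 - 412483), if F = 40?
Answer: 917495691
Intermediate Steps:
a(X, s) = 40 - X
(((a(-330, 305) + 102770) + 156409) - 245836)*(479390 - 412483) = ((((40 - 1*(-330)) + 102770) + 156409) - 245836)*(479390 - 412483) = ((((40 + 330) + 102770) + 156409) - 245836)*66907 = (((370 + 102770) + 156409) - 245836)*66907 = ((103140 + 156409) - 245836)*66907 = (259549 - 245836)*66907 = 13713*66907 = 917495691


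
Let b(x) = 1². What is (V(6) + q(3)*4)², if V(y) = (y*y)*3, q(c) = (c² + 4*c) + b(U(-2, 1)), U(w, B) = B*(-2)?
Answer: 38416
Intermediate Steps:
U(w, B) = -2*B
b(x) = 1
q(c) = 1 + c² + 4*c (q(c) = (c² + 4*c) + 1 = 1 + c² + 4*c)
V(y) = 3*y² (V(y) = y²*3 = 3*y²)
(V(6) + q(3)*4)² = (3*6² + (1 + 3² + 4*3)*4)² = (3*36 + (1 + 9 + 12)*4)² = (108 + 22*4)² = (108 + 88)² = 196² = 38416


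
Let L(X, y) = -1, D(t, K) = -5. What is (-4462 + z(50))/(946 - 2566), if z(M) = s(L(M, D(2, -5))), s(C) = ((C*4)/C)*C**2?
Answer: 743/270 ≈ 2.7519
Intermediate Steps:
s(C) = 4*C**2 (s(C) = ((4*C)/C)*C**2 = 4*C**2)
z(M) = 4 (z(M) = 4*(-1)**2 = 4*1 = 4)
(-4462 + z(50))/(946 - 2566) = (-4462 + 4)/(946 - 2566) = -4458/(-1620) = -4458*(-1/1620) = 743/270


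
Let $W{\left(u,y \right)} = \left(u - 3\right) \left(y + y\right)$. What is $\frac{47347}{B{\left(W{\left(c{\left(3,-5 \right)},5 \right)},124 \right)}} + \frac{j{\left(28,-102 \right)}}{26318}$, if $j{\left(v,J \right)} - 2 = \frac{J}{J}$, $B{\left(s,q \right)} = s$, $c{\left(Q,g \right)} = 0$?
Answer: $- \frac{311519564}{197385} \approx -1578.2$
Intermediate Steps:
$W{\left(u,y \right)} = 2 y \left(-3 + u\right)$ ($W{\left(u,y \right)} = \left(-3 + u\right) 2 y = 2 y \left(-3 + u\right)$)
$j{\left(v,J \right)} = 3$ ($j{\left(v,J \right)} = 2 + \frac{J}{J} = 2 + 1 = 3$)
$\frac{47347}{B{\left(W{\left(c{\left(3,-5 \right)},5 \right)},124 \right)}} + \frac{j{\left(28,-102 \right)}}{26318} = \frac{47347}{2 \cdot 5 \left(-3 + 0\right)} + \frac{3}{26318} = \frac{47347}{2 \cdot 5 \left(-3\right)} + 3 \cdot \frac{1}{26318} = \frac{47347}{-30} + \frac{3}{26318} = 47347 \left(- \frac{1}{30}\right) + \frac{3}{26318} = - \frac{47347}{30} + \frac{3}{26318} = - \frac{311519564}{197385}$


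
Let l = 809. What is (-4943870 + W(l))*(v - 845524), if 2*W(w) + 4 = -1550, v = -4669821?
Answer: 27271434108215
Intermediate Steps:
W(w) = -777 (W(w) = -2 + (1/2)*(-1550) = -2 - 775 = -777)
(-4943870 + W(l))*(v - 845524) = (-4943870 - 777)*(-4669821 - 845524) = -4944647*(-5515345) = 27271434108215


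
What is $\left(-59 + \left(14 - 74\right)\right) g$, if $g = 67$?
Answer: $-7973$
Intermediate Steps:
$\left(-59 + \left(14 - 74\right)\right) g = \left(-59 + \left(14 - 74\right)\right) 67 = \left(-59 - 60\right) 67 = \left(-119\right) 67 = -7973$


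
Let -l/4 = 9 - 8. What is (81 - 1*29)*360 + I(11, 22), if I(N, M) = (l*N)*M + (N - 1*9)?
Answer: 17754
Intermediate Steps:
l = -4 (l = -4*(9 - 8) = -4*1 = -4)
I(N, M) = -9 + N - 4*M*N (I(N, M) = (-4*N)*M + (N - 1*9) = -4*M*N + (N - 9) = -4*M*N + (-9 + N) = -9 + N - 4*M*N)
(81 - 1*29)*360 + I(11, 22) = (81 - 1*29)*360 + (-9 + 11 - 4*22*11) = (81 - 29)*360 + (-9 + 11 - 968) = 52*360 - 966 = 18720 - 966 = 17754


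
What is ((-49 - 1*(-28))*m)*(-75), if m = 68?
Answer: 107100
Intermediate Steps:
((-49 - 1*(-28))*m)*(-75) = ((-49 - 1*(-28))*68)*(-75) = ((-49 + 28)*68)*(-75) = -21*68*(-75) = -1428*(-75) = 107100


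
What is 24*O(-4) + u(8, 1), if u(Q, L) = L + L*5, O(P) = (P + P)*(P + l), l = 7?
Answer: -570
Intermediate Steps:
O(P) = 2*P*(7 + P) (O(P) = (P + P)*(P + 7) = (2*P)*(7 + P) = 2*P*(7 + P))
u(Q, L) = 6*L (u(Q, L) = L + 5*L = 6*L)
24*O(-4) + u(8, 1) = 24*(2*(-4)*(7 - 4)) + 6*1 = 24*(2*(-4)*3) + 6 = 24*(-24) + 6 = -576 + 6 = -570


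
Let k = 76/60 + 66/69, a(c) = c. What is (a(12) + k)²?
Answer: 24078649/119025 ≈ 202.30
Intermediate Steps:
k = 767/345 (k = 76*(1/60) + 66*(1/69) = 19/15 + 22/23 = 767/345 ≈ 2.2232)
(a(12) + k)² = (12 + 767/345)² = (4907/345)² = 24078649/119025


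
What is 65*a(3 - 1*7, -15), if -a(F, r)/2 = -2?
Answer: 260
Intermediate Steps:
a(F, r) = 4 (a(F, r) = -2*(-2) = 4)
65*a(3 - 1*7, -15) = 65*4 = 260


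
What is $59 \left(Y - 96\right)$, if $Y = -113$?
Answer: $-12331$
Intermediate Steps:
$59 \left(Y - 96\right) = 59 \left(-113 - 96\right) = 59 \left(-209\right) = -12331$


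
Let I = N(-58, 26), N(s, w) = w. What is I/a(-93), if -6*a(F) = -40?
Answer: 39/10 ≈ 3.9000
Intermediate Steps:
I = 26
a(F) = 20/3 (a(F) = -1/6*(-40) = 20/3)
I/a(-93) = 26/(20/3) = 26*(3/20) = 39/10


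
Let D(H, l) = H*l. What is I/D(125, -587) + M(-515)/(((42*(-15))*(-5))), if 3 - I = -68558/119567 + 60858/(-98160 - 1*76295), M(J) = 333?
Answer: 14062387146481/133089878241250 ≈ 0.10566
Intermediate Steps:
I = 508161971/129559385 (I = 3 - (-68558/119567 + 60858/(-98160 - 1*76295)) = 3 - (-68558*1/119567 + 60858/(-98160 - 76295)) = 3 - (-9794/17081 + 60858/(-174455)) = 3 - (-9794/17081 + 60858*(-1/174455)) = 3 - (-9794/17081 - 2646/7585) = 3 - 1*(-119483816/129559385) = 3 + 119483816/129559385 = 508161971/129559385 ≈ 3.9222)
I/D(125, -587) + M(-515)/(((42*(-15))*(-5))) = 508161971/(129559385*((125*(-587)))) + 333/(((42*(-15))*(-5))) = (508161971/129559385)/(-73375) + 333/((-630*(-5))) = (508161971/129559385)*(-1/73375) + 333/3150 = -508161971/9506419874375 + 333*(1/3150) = -508161971/9506419874375 + 37/350 = 14062387146481/133089878241250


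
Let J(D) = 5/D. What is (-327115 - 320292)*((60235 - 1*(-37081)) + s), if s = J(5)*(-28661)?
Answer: -44447727585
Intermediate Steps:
s = -28661 (s = (5/5)*(-28661) = (5*(⅕))*(-28661) = 1*(-28661) = -28661)
(-327115 - 320292)*((60235 - 1*(-37081)) + s) = (-327115 - 320292)*((60235 - 1*(-37081)) - 28661) = -647407*((60235 + 37081) - 28661) = -647407*(97316 - 28661) = -647407*68655 = -44447727585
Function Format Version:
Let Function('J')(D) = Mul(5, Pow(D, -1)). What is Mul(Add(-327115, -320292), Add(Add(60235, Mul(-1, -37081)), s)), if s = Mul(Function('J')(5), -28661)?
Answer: -44447727585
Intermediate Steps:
s = -28661 (s = Mul(Mul(5, Pow(5, -1)), -28661) = Mul(Mul(5, Rational(1, 5)), -28661) = Mul(1, -28661) = -28661)
Mul(Add(-327115, -320292), Add(Add(60235, Mul(-1, -37081)), s)) = Mul(Add(-327115, -320292), Add(Add(60235, Mul(-1, -37081)), -28661)) = Mul(-647407, Add(Add(60235, 37081), -28661)) = Mul(-647407, Add(97316, -28661)) = Mul(-647407, 68655) = -44447727585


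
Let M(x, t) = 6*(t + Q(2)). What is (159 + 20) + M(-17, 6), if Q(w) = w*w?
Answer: 239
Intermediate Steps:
Q(w) = w**2
M(x, t) = 24 + 6*t (M(x, t) = 6*(t + 2**2) = 6*(t + 4) = 6*(4 + t) = 24 + 6*t)
(159 + 20) + M(-17, 6) = (159 + 20) + (24 + 6*6) = 179 + (24 + 36) = 179 + 60 = 239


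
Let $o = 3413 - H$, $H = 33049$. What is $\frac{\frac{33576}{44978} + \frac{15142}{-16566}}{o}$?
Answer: $\frac{31209215}{5520487005132} \approx 5.6533 \cdot 10^{-6}$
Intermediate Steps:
$o = -29636$ ($o = 3413 - 33049 = -29636$)
$\frac{\frac{33576}{44978} + \frac{15142}{-16566}}{o} = \frac{\frac{33576}{44978} + \frac{15142}{-16566}}{-29636} = \left(33576 \cdot \frac{1}{44978} + 15142 \left(- \frac{1}{16566}\right)\right) \left(- \frac{1}{29636}\right) = \left(\frac{16788}{22489} - \frac{7571}{8283}\right) \left(- \frac{1}{29636}\right) = \left(- \frac{31209215}{186276387}\right) \left(- \frac{1}{29636}\right) = \frac{31209215}{5520487005132}$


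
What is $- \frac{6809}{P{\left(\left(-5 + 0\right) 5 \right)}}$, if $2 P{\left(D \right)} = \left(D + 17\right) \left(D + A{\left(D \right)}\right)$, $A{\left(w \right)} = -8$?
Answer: $- \frac{619}{12} \approx -51.583$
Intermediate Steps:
$P{\left(D \right)} = \frac{\left(-8 + D\right) \left(17 + D\right)}{2}$ ($P{\left(D \right)} = \frac{\left(D + 17\right) \left(D - 8\right)}{2} = \frac{\left(17 + D\right) \left(-8 + D\right)}{2} = \frac{\left(-8 + D\right) \left(17 + D\right)}{2}$)
$- \frac{6809}{P{\left(\left(-5 + 0\right) 5 \right)}} = - \frac{6809}{-68 + \frac{\left(\left(-5 + 0\right) 5\right)^{2}}{2} + \frac{9 \left(-5 + 0\right) 5}{2}} = - \frac{6809}{-68 + \frac{\left(\left(-5\right) 5\right)^{2}}{2} + \frac{9 \left(\left(-5\right) 5\right)}{2}} = - \frac{6809}{-68 + \frac{\left(-25\right)^{2}}{2} + \frac{9}{2} \left(-25\right)} = - \frac{6809}{-68 + \frac{1}{2} \cdot 625 - \frac{225}{2}} = - \frac{6809}{-68 + \frac{625}{2} - \frac{225}{2}} = - \frac{6809}{132} = \left(-6809\right) \frac{1}{132} = - \frac{619}{12}$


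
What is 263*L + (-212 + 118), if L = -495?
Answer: -130279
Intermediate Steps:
263*L + (-212 + 118) = 263*(-495) + (-212 + 118) = -130185 - 94 = -130279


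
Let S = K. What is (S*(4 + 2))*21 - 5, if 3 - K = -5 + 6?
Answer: 247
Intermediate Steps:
K = 2 (K = 3 - (-5 + 6) = 3 - 1*1 = 3 - 1 = 2)
S = 2
(S*(4 + 2))*21 - 5 = (2*(4 + 2))*21 - 5 = (2*6)*21 - 5 = 12*21 - 5 = 252 - 5 = 247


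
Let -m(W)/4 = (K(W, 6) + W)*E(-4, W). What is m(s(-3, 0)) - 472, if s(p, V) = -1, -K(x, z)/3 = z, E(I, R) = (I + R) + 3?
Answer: -624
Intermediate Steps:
E(I, R) = 3 + I + R
K(x, z) = -3*z
m(W) = -4*(-1 + W)*(-18 + W) (m(W) = -4*(-3*6 + W)*(3 - 4 + W) = -4*(-18 + W)*(-1 + W) = -4*(-1 + W)*(-18 + W))
m(s(-3, 0)) - 472 = -4*(-1 - 1)*(-18 - 1) - 472 = -4*(-2)*(-19) - 472 = -152 - 472 = -624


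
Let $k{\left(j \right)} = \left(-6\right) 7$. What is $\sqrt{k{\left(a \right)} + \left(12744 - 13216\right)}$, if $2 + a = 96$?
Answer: $i \sqrt{514} \approx 22.672 i$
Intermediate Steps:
$a = 94$ ($a = -2 + 96 = 94$)
$k{\left(j \right)} = -42$
$\sqrt{k{\left(a \right)} + \left(12744 - 13216\right)} = \sqrt{-42 + \left(12744 - 13216\right)} = \sqrt{-42 - 472} = \sqrt{-514} = i \sqrt{514}$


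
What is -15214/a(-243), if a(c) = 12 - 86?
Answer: 7607/37 ≈ 205.59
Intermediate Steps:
a(c) = -74
-15214/a(-243) = -15214/(-74) = -15214*(-1/74) = 7607/37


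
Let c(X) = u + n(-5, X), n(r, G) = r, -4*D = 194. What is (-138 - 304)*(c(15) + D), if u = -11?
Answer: 28509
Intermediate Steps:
D = -97/2 (D = -¼*194 = -97/2 ≈ -48.500)
c(X) = -16 (c(X) = -11 - 5 = -16)
(-138 - 304)*(c(15) + D) = (-138 - 304)*(-16 - 97/2) = -442*(-129/2) = 28509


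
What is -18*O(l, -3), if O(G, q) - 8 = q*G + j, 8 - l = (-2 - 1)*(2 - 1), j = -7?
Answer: 576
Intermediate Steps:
l = 11 (l = 8 - (-2 - 1)*(2 - 1) = 8 - (-3) = 8 - 1*(-3) = 8 + 3 = 11)
O(G, q) = 1 + G*q (O(G, q) = 8 + (q*G - 7) = 8 + (G*q - 7) = 8 + (-7 + G*q) = 1 + G*q)
-18*O(l, -3) = -18*(1 + 11*(-3)) = -18*(1 - 33) = -18*(-32) = 576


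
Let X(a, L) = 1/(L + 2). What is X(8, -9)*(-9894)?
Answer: 9894/7 ≈ 1413.4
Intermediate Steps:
X(a, L) = 1/(2 + L)
X(8, -9)*(-9894) = -9894/(2 - 9) = -9894/(-7) = -⅐*(-9894) = 9894/7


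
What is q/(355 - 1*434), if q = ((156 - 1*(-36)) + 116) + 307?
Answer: -615/79 ≈ -7.7848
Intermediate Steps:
q = 615 (q = ((156 + 36) + 116) + 307 = (192 + 116) + 307 = 308 + 307 = 615)
q/(355 - 1*434) = 615/(355 - 1*434) = 615/(355 - 434) = 615/(-79) = 615*(-1/79) = -615/79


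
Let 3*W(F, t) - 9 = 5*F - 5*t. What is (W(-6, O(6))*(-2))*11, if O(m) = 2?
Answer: 682/3 ≈ 227.33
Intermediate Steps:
W(F, t) = 3 - 5*t/3 + 5*F/3 (W(F, t) = 3 + (5*F - 5*t)/3 = 3 + (-5*t + 5*F)/3 = 3 + (-5*t/3 + 5*F/3) = 3 - 5*t/3 + 5*F/3)
(W(-6, O(6))*(-2))*11 = ((3 - 5/3*2 + (5/3)*(-6))*(-2))*11 = ((3 - 10/3 - 10)*(-2))*11 = -31/3*(-2)*11 = (62/3)*11 = 682/3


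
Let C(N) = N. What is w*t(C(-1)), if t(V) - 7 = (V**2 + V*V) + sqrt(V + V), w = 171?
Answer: 1539 + 171*I*sqrt(2) ≈ 1539.0 + 241.83*I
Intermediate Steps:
t(V) = 7 + 2*V**2 + sqrt(2)*sqrt(V) (t(V) = 7 + ((V**2 + V*V) + sqrt(V + V)) = 7 + ((V**2 + V**2) + sqrt(2*V)) = 7 + (2*V**2 + sqrt(2)*sqrt(V)) = 7 + 2*V**2 + sqrt(2)*sqrt(V))
w*t(C(-1)) = 171*(7 + 2*(-1)**2 + sqrt(2)*sqrt(-1)) = 171*(7 + 2*1 + sqrt(2)*I) = 171*(7 + 2 + I*sqrt(2)) = 171*(9 + I*sqrt(2)) = 1539 + 171*I*sqrt(2)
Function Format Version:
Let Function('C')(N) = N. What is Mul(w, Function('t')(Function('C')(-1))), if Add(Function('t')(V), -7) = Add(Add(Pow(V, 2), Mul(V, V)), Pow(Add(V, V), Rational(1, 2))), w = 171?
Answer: Add(1539, Mul(171, I, Pow(2, Rational(1, 2)))) ≈ Add(1539.0, Mul(241.83, I))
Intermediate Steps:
Function('t')(V) = Add(7, Mul(2, Pow(V, 2)), Mul(Pow(2, Rational(1, 2)), Pow(V, Rational(1, 2)))) (Function('t')(V) = Add(7, Add(Add(Pow(V, 2), Mul(V, V)), Pow(Add(V, V), Rational(1, 2)))) = Add(7, Add(Add(Pow(V, 2), Pow(V, 2)), Pow(Mul(2, V), Rational(1, 2)))) = Add(7, Add(Mul(2, Pow(V, 2)), Mul(Pow(2, Rational(1, 2)), Pow(V, Rational(1, 2))))) = Add(7, Mul(2, Pow(V, 2)), Mul(Pow(2, Rational(1, 2)), Pow(V, Rational(1, 2)))))
Mul(w, Function('t')(Function('C')(-1))) = Mul(171, Add(7, Mul(2, Pow(-1, 2)), Mul(Pow(2, Rational(1, 2)), Pow(-1, Rational(1, 2))))) = Mul(171, Add(7, Mul(2, 1), Mul(Pow(2, Rational(1, 2)), I))) = Mul(171, Add(7, 2, Mul(I, Pow(2, Rational(1, 2))))) = Mul(171, Add(9, Mul(I, Pow(2, Rational(1, 2))))) = Add(1539, Mul(171, I, Pow(2, Rational(1, 2))))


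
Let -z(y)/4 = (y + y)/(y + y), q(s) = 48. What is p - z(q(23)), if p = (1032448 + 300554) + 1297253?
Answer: 2630259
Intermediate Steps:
z(y) = -4 (z(y) = -4*(y + y)/(y + y) = -4*2*y/(2*y) = -4*2*y*1/(2*y) = -4*1 = -4)
p = 2630255 (p = 1333002 + 1297253 = 2630255)
p - z(q(23)) = 2630255 - 1*(-4) = 2630255 + 4 = 2630259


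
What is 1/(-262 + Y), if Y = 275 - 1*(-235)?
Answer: 1/248 ≈ 0.0040323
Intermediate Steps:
Y = 510 (Y = 275 + 235 = 510)
1/(-262 + Y) = 1/(-262 + 510) = 1/248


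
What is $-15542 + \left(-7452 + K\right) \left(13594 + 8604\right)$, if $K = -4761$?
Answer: $-271119716$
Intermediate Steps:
$-15542 + \left(-7452 + K\right) \left(13594 + 8604\right) = -15542 + \left(-7452 - 4761\right) \left(13594 + 8604\right) = -15542 - 271104174 = -271119716$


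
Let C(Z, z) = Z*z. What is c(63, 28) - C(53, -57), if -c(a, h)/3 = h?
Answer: 2937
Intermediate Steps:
c(a, h) = -3*h
c(63, 28) - C(53, -57) = -3*28 - 53*(-57) = -84 - 1*(-3021) = -84 + 3021 = 2937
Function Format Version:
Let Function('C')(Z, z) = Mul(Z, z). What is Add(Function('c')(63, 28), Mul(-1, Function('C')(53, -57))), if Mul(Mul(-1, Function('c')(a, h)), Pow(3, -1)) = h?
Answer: 2937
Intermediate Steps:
Function('c')(a, h) = Mul(-3, h)
Add(Function('c')(63, 28), Mul(-1, Function('C')(53, -57))) = Add(Mul(-3, 28), Mul(-1, Mul(53, -57))) = Add(-84, Mul(-1, -3021)) = Add(-84, 3021) = 2937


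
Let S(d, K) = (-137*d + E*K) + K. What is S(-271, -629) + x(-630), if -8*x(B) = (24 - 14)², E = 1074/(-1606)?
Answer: 59271259/1606 ≈ 36906.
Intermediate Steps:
E = -537/803 (E = 1074*(-1/1606) = -537/803 ≈ -0.66874)
S(d, K) = -137*d + 266*K/803 (S(d, K) = (-137*d - 537*K/803) + K = -137*d + 266*K/803)
x(B) = -25/2 (x(B) = -(24 - 14)²/8 = -⅛*10² = -⅛*100 = -25/2)
S(-271, -629) + x(-630) = (-137*(-271) + (266/803)*(-629)) - 25/2 = (37127 - 167314/803) - 25/2 = 29645667/803 - 25/2 = 59271259/1606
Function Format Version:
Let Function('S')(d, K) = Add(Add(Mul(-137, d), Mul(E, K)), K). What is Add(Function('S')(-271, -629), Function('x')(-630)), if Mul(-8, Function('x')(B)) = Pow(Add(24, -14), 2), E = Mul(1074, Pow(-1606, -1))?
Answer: Rational(59271259, 1606) ≈ 36906.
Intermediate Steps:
E = Rational(-537, 803) (E = Mul(1074, Rational(-1, 1606)) = Rational(-537, 803) ≈ -0.66874)
Function('S')(d, K) = Add(Mul(-137, d), Mul(Rational(266, 803), K)) (Function('S')(d, K) = Add(Add(Mul(-137, d), Mul(Rational(-537, 803), K)), K) = Add(Mul(-137, d), Mul(Rational(266, 803), K)))
Function('x')(B) = Rational(-25, 2) (Function('x')(B) = Mul(Rational(-1, 8), Pow(Add(24, -14), 2)) = Mul(Rational(-1, 8), Pow(10, 2)) = Mul(Rational(-1, 8), 100) = Rational(-25, 2))
Add(Function('S')(-271, -629), Function('x')(-630)) = Add(Add(Mul(-137, -271), Mul(Rational(266, 803), -629)), Rational(-25, 2)) = Add(Add(37127, Rational(-167314, 803)), Rational(-25, 2)) = Add(Rational(29645667, 803), Rational(-25, 2)) = Rational(59271259, 1606)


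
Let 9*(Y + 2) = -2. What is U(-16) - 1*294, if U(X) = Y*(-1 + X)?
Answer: -2306/9 ≈ -256.22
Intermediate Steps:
Y = -20/9 (Y = -2 + (1/9)*(-2) = -2 - 2/9 = -20/9 ≈ -2.2222)
U(X) = 20/9 - 20*X/9 (U(X) = -20*(-1 + X)/9 = 20/9 - 20*X/9)
U(-16) - 1*294 = (20/9 - 20/9*(-16)) - 1*294 = (20/9 + 320/9) - 294 = 340/9 - 294 = -2306/9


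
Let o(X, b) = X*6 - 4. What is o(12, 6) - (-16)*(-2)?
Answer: 36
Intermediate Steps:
o(X, b) = -4 + 6*X (o(X, b) = 6*X - 4 = -4 + 6*X)
o(12, 6) - (-16)*(-2) = (-4 + 6*12) - (-16)*(-2) = (-4 + 72) - 1*32 = 68 - 32 = 36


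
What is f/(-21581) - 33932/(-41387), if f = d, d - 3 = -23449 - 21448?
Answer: 2590314470/893172847 ≈ 2.9001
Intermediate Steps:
d = -44894 (d = 3 + (-23449 - 21448) = 3 - 44897 = -44894)
f = -44894
f/(-21581) - 33932/(-41387) = -44894/(-21581) - 33932/(-41387) = -44894*(-1/21581) - 33932*(-1/41387) = 44894/21581 + 33932/41387 = 2590314470/893172847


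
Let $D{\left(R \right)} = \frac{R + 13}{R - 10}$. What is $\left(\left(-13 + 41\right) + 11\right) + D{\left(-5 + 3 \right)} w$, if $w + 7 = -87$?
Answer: $\frac{751}{6} \approx 125.17$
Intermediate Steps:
$w = -94$ ($w = -7 - 87 = -94$)
$D{\left(R \right)} = \frac{13 + R}{-10 + R}$
$\left(\left(-13 + 41\right) + 11\right) + D{\left(-5 + 3 \right)} w = \left(\left(-13 + 41\right) + 11\right) + \frac{13 + \left(-5 + 3\right)}{-10 + \left(-5 + 3\right)} \left(-94\right) = \left(28 + 11\right) + \frac{13 - 2}{-10 - 2} \left(-94\right) = 39 + \frac{1}{-12} \cdot 11 \left(-94\right) = 39 + \left(- \frac{1}{12}\right) 11 \left(-94\right) = 39 - - \frac{517}{6} = 39 + \frac{517}{6} = \frac{751}{6}$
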